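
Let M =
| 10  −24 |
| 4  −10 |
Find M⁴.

[[16, 0], [0, 16]]

tr M = 0 and det M = −4, so the characteristic polynomial is λ² − (0)λ + (−4) with roots 2 and −2.
Eigenvectors give P = [[3, −2], [1, −1]] with P⁻¹ = [[1, −2], [1, −3]], and M = P·diag(2, −2)·P⁻¹.
Then M⁴ = P·diag(16, 16)·P⁻¹ = [[48, −32], [16, −16]] · [[1, −2], [1, −3]] = [[16, 0], [0, 16]].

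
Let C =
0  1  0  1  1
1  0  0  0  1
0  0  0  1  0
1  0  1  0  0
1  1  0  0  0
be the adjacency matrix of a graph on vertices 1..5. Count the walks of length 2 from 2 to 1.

1

The number of length-2 walks from vertex 2 to vertex 1 is entry (2,1) of C^2, where C is the adjacency matrix.
C^2 = [[3, 1, 1, 0, 1], [1, 2, 0, 1, 1], [1, 0, 1, 0, 0], [0, 1, 0, 2, 1], [1, 1, 0, 1, 2]]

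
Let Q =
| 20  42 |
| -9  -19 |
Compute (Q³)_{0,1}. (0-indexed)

126

tr Q = 1 and det Q = -2, so the characteristic polynomial is λ² − (1)λ + (-2) with roots 2 and -1.
Eigenvectors give P = [[-7, -2], [3, 1]] with P⁻¹ = [[-1, -2], [3, 7]], and Q = P·diag(2, -1)·P⁻¹.
Then Q³ = P·diag(8, -1)·P⁻¹ = [[-56, 2], [24, -1]] · [[-1, -2], [3, 7]] = [[62, 126], [-27, -55]].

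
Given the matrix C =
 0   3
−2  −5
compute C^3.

tr C = −5 and det C = 6, so the characteristic polynomial is λ² − (−5)λ + (6) with roots −3 and −2.
Eigenvectors give P = [[−1, 3], [1, −2]] with P⁻¹ = [[2, 3], [1, 1]], and C = P·diag(−3, −2)·P⁻¹.
Then C^3 = P·diag(−27, −8)·P⁻¹ = [[27, −24], [−27, 16]] · [[2, 3], [1, 1]] = [[30, 57], [−38, −65]].

[[30, 57], [−38, −65]]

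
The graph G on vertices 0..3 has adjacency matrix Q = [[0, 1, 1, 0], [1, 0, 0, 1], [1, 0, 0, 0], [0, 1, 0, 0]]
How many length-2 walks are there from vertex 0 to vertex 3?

The number of length-2 walks from vertex 0 to vertex 3 is entry (0,3) of Q², where Q is the adjacency matrix.
Q² = [[2, 0, 0, 1], [0, 2, 1, 0], [0, 1, 1, 0], [1, 0, 0, 1]]

1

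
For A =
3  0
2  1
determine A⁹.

tr A = 4 and det A = 3, so the characteristic polynomial is λ² − (4)λ + (3) with roots 3 and 1.
Eigenvectors give P = [[1, 0], [1, -1]] with P⁻¹ = [[1, 0], [1, -1]], and A = P·diag(3, 1)·P⁻¹.
Then A⁹ = P·diag(19683, 1)·P⁻¹ = [[19683, 0], [19683, -1]] · [[1, 0], [1, -1]] = [[19683, 0], [19682, 1]].

[[19683, 0], [19682, 1]]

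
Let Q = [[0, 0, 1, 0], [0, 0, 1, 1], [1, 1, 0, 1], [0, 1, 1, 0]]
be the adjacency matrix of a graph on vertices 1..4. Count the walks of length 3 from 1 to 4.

1

The number of length-3 walks from vertex 1 to vertex 4 is entry (1,4) of Q^3, where Q is the adjacency matrix.
Q^2 = [[1, 1, 0, 1], [1, 2, 1, 1], [0, 1, 3, 1], [1, 1, 1, 2]]
Q^3 = [[0, 1, 3, 1], [1, 2, 4, 3], [3, 4, 2, 4], [1, 3, 4, 2]]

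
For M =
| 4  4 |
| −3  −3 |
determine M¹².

M² = M (a projection; rank 1, trace 1), so M¹² = M.

[[4, 4], [−3, −3]]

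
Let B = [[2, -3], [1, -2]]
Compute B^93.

B² = I (check: tr B = 0 and det B = -1), so B^93 = B since 93 is odd.

[[2, -3], [1, -2]]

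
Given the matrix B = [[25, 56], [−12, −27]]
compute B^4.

[[−479, −1120], [240, 561]]

tr B = −2 and det B = −3, so the characteristic polynomial is λ² − (−2)λ + (−3) with roots 1 and −3.
Eigenvectors give P = [[7, −2], [−3, 1]] with P⁻¹ = [[1, 2], [3, 7]], and B = P·diag(1, −3)·P⁻¹.
Then B^4 = P·diag(1, 81)·P⁻¹ = [[7, −162], [−3, 81]] · [[1, 2], [3, 7]] = [[−479, −1120], [240, 561]].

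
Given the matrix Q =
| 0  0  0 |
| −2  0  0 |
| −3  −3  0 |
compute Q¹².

Q is strictly triangular, hence nilpotent: Q³ = 0, so Q¹² = 0.

[[0, 0, 0], [0, 0, 0], [0, 0, 0]]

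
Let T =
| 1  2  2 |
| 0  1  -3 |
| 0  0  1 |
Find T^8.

T = I + N where N = [[0, 2, 2], [0, 0, -3], [0, 0, 0]] is strictly upper-triangular, so N^3 = 0.
(I + N)^8 = I + 8·N + 28·N^2 = [[1, 16, -152], [0, 1, -24], [0, 0, 1]].

[[1, 16, -152], [0, 1, -24], [0, 0, 1]]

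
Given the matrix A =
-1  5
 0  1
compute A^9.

A² = I (check: tr A = 0 and det A = -1), so A^9 = A since 9 is odd.

[[-1, 5], [0, 1]]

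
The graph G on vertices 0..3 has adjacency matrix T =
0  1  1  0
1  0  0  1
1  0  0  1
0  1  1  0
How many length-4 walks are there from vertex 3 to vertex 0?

8

The number of length-4 walks from vertex 3 to vertex 0 is entry (3,0) of T⁴, where T is the adjacency matrix.
T² = [[2, 0, 0, 2], [0, 2, 2, 0], [0, 2, 2, 0], [2, 0, 0, 2]]
T³ = [[0, 4, 4, 0], [4, 0, 0, 4], [4, 0, 0, 4], [0, 4, 4, 0]]
T⁴ = [[8, 0, 0, 8], [0, 8, 8, 0], [0, 8, 8, 0], [8, 0, 0, 8]]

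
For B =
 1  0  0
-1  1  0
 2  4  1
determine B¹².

B = I + N where N = [[0, 0, 0], [-1, 0, 0], [2, 4, 0]] is strictly lower-triangular, so N³ = 0.
(I + N)¹² = I + 12·N + 66·N² = [[1, 0, 0], [-12, 1, 0], [-240, 48, 1]].

[[1, 0, 0], [-12, 1, 0], [-240, 48, 1]]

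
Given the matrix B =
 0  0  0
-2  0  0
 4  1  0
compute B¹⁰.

[[0, 0, 0], [0, 0, 0], [0, 0, 0]]

B is strictly triangular, hence nilpotent: B³ = 0, so B¹⁰ = 0.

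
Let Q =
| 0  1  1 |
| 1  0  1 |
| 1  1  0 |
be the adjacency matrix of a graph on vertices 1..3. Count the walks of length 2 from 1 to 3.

The number of length-2 walks from vertex 1 to vertex 3 is entry (1,3) of Q², where Q is the adjacency matrix.
Q² = [[2, 1, 1], [1, 2, 1], [1, 1, 2]]

1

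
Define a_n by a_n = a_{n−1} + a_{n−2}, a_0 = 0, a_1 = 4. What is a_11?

With companion matrix B = [[1, 1], [1, 0]], [a_n, a_{n−1}]ᵀ = B·[a_{n−1}, a_{n−2}]ᵀ, so [a_11, a_10]ᵀ = B¹⁰·[a_1, a_0]ᵀ.
B¹⁰ = [[89, 55], [55, 34]], giving [a_11, a_10]ᵀ = [[356], [220]].

356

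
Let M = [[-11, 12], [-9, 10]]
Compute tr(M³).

-7

tr M = -1 and det M = -2, so the characteristic polynomial is λ² − (-1)λ + (-2) with roots 1 and -2.
Eigenvectors give P = [[-1, -4], [-1, -3]] with P⁻¹ = [[3, -4], [-1, 1]], and M = P·diag(1, -2)·P⁻¹.
Then M³ = P·diag(1, -8)·P⁻¹ = [[-1, 32], [-1, 24]] · [[3, -4], [-1, 1]] = [[-35, 36], [-27, 28]].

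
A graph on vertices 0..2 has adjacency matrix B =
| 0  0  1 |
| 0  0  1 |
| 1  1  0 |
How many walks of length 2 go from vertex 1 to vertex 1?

1

The number of length-2 walks from vertex 1 to vertex 1 is entry (1,1) of B², where B is the adjacency matrix.
B² = [[1, 1, 0], [1, 1, 0], [0, 0, 2]]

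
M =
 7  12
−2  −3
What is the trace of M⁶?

730

tr M = 4 and det M = 3, so the characteristic polynomial is λ² − (4)λ + (3) with roots 3 and 1.
Eigenvectors give P = [[3, −2], [−1, 1]] with P⁻¹ = [[1, 2], [1, 3]], and M = P·diag(3, 1)·P⁻¹.
Then M⁶ = P·diag(729, 1)·P⁻¹ = [[2187, −2], [−729, 1]] · [[1, 2], [1, 3]] = [[2185, 4368], [−728, −1455]].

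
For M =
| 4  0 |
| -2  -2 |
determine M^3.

[[64, 0], [-24, -8]]

M^2 = [[16, 0], [-4, 4]]
M^3 = [[64, 0], [-24, -8]]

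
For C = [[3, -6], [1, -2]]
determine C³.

C² = C (a projection; rank 1, trace 1), so C³ = C.

[[3, -6], [1, -2]]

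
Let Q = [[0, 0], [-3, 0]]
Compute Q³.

[[0, 0], [0, 0]]

Q is strictly triangular, hence nilpotent: Q² = 0, so Q³ = 0.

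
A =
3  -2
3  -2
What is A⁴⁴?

[[3, -2], [3, -2]]

A² = A (a projection; rank 1, trace 1), so A⁴⁴ = A.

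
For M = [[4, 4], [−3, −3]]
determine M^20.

M² = M (a projection; rank 1, trace 1), so M^20 = M.

[[4, 4], [−3, −3]]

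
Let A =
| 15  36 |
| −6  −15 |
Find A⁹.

[[98415, 236196], [−39366, −98415]]

tr A = 0 and det A = −9, so the characteristic polynomial is λ² − (0)λ + (−9) with roots 3 and −3.
Eigenvectors give P = [[3, 2], [−1, −1]] with P⁻¹ = [[1, 2], [−1, −3]], and A = P·diag(3, −3)·P⁻¹.
Then A⁹ = P·diag(19683, −19683)·P⁻¹ = [[59049, −39366], [−19683, 19683]] · [[1, 2], [−1, −3]] = [[98415, 236196], [−39366, −98415]].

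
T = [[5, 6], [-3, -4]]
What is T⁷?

[[257, 258], [-129, -130]]

tr T = 1 and det T = -2, so the characteristic polynomial is λ² − (1)λ + (-2) with roots 2 and -1.
Eigenvectors give P = [[2, -1], [-1, 1]] with P⁻¹ = [[1, 1], [1, 2]], and T = P·diag(2, -1)·P⁻¹.
Then T⁷ = P·diag(128, -1)·P⁻¹ = [[256, 1], [-128, -1]] · [[1, 1], [1, 2]] = [[257, 258], [-129, -130]].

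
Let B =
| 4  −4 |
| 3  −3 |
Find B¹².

[[4, −4], [3, −3]]

B² = B (a projection; rank 1, trace 1), so B¹² = B.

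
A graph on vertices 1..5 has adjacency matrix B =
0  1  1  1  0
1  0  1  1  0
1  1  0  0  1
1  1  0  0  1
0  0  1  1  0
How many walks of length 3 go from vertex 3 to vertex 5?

The number of length-3 walks from vertex 3 to vertex 5 is entry (3,5) of B³, where B is the adjacency matrix.
B² = [[3, 2, 1, 1, 2], [2, 3, 1, 1, 2], [1, 1, 3, 3, 0], [1, 1, 3, 3, 0], [2, 2, 0, 0, 2]]
B³ = [[4, 5, 7, 7, 2], [5, 4, 7, 7, 2], [7, 7, 2, 2, 6], [7, 7, 2, 2, 6], [2, 2, 6, 6, 0]]

6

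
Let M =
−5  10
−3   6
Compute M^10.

[[−5, 10], [−3, 6]]

M² = M (a projection; rank 1, trace 1), so M^10 = M.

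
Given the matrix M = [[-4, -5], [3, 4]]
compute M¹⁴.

[[1, 0], [0, 1]]

M² = I (check: tr M = 0 and det M = -1), so M¹⁴ = I since 14 is even.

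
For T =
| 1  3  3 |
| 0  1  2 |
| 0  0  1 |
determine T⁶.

[[1, 18, 108], [0, 1, 12], [0, 0, 1]]

T = I + N where N = [[0, 3, 3], [0, 0, 2], [0, 0, 0]] is strictly upper-triangular, so N³ = 0.
(I + N)⁶ = I + 6·N + 15·N² = [[1, 18, 108], [0, 1, 12], [0, 0, 1]].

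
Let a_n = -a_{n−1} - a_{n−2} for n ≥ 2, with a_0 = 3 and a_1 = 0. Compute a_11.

With companion matrix B = [[-1, -1], [1, 0]], [a_n, a_{n−1}]ᵀ = B·[a_{n−1}, a_{n−2}]ᵀ, so [a_11, a_10]ᵀ = B¹⁰·[a_1, a_0]ᵀ.
B¹⁰ = [[-1, -1], [1, 0]], giving [a_11, a_10]ᵀ = [[-3], [0]].

-3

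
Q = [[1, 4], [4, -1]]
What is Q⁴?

[[289, 0], [0, 289]]

Q² = [[17, 0], [0, 17]]
Q³ = [[17, 68], [68, -17]]
Q⁴ = [[289, 0], [0, 289]]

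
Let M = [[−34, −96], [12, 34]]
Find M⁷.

tr M = 0 and det M = −4, so the characteristic polynomial is λ² − (0)λ + (−4) with roots 2 and −2.
Eigenvectors give P = [[−8, −3], [3, 1]] with P⁻¹ = [[1, 3], [−3, −8]], and M = P·diag(2, −2)·P⁻¹.
Then M⁷ = P·diag(128, −128)·P⁻¹ = [[−1024, 384], [384, −128]] · [[1, 3], [−3, −8]] = [[−2176, −6144], [768, 2176]].

[[−2176, −6144], [768, 2176]]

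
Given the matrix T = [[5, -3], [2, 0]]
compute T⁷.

tr T = 5 and det T = 6, so the characteristic polynomial is λ² − (5)λ + (6) with roots 2 and 3.
Eigenvectors give P = [[1, 3], [1, 2]] with P⁻¹ = [[-2, 3], [1, -1]], and T = P·diag(2, 3)·P⁻¹.
Then T⁷ = P·diag(128, 2187)·P⁻¹ = [[128, 6561], [128, 4374]] · [[-2, 3], [1, -1]] = [[6305, -6177], [4118, -3990]].

[[6305, -6177], [4118, -3990]]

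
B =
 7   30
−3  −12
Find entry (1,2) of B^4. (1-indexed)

tr B = −5 and det B = 6, so the characteristic polynomial is λ² − (−5)λ + (6) with roots −3 and −2.
Eigenvectors give P = [[3, 10], [−1, −3]] with P⁻¹ = [[−3, −10], [1, 3]], and B = P·diag(−3, −2)·P⁻¹.
Then B^4 = P·diag(81, 16)·P⁻¹ = [[243, 160], [−81, −48]] · [[−3, −10], [1, 3]] = [[−569, −1950], [195, 666]].

−1950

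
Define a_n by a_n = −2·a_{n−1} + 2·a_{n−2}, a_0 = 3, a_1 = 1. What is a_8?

1072

With companion matrix T = [[−2, 2], [1, 0]], [a_n, a_{n−1}]ᵀ = T·[a_{n−1}, a_{n−2}]ᵀ, so [a_8, a_7]ᵀ = T⁷·[a_1, a_0]ᵀ.
T⁷ = [[−896, 656], [328, −240]], giving [a_8, a_7]ᵀ = [[1072], [−392]].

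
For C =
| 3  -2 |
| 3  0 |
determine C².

[[3, -6], [9, -6]]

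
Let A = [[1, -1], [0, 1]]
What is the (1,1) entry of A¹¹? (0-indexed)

A = I + N where N = [[0, -1], [0, 0]] is strictly upper-triangular, so N² = 0.
(I + N)¹¹ = I + 11·N = [[1, -11], [0, 1]].

1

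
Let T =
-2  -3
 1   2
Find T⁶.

T² = I (check: tr T = 0 and det T = -1), so T⁶ = I since 6 is even.

[[1, 0], [0, 1]]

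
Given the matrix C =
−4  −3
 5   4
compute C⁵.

[[−4, −3], [5, 4]]

C² = I (check: tr C = 0 and det C = −1), so C⁵ = C since 5 is odd.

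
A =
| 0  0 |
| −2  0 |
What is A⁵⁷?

A is strictly triangular, hence nilpotent: A² = 0, so A⁵⁷ = 0.

[[0, 0], [0, 0]]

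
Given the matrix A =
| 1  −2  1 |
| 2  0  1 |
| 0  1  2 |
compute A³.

[[−5, 7, −2], [−4, 0, 7], [6, 1, 14]]

A² = [[−3, −1, 1], [2, −3, 4], [2, 2, 5]]
A³ = [[−5, 7, −2], [−4, 0, 7], [6, 1, 14]]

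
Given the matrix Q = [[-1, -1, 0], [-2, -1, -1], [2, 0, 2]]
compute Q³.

Q² = [[3, 2, 1], [2, 3, -1], [2, -2, 4]]
Q³ = [[-5, -5, 0], [-10, -5, -5], [10, 0, 10]]

[[-5, -5, 0], [-10, -5, -5], [10, 0, 10]]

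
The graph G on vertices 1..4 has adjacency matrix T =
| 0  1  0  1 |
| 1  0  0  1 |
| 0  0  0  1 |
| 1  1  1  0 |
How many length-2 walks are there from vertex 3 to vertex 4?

The number of length-2 walks from vertex 3 to vertex 4 is entry (3,4) of T^2, where T is the adjacency matrix.
T^2 = [[2, 1, 1, 1], [1, 2, 1, 1], [1, 1, 1, 0], [1, 1, 0, 3]]

0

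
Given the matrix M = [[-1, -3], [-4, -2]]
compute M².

[[13, 9], [12, 16]]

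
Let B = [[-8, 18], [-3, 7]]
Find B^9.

[[-1538, 3078], [-513, 1027]]

tr B = -1 and det B = -2, so the characteristic polynomial is λ² − (-1)λ + (-2) with roots 1 and -2.
Eigenvectors give P = [[-2, -3], [-1, -1]] with P⁻¹ = [[1, -3], [-1, 2]], and B = P·diag(1, -2)·P⁻¹.
Then B^9 = P·diag(1, -512)·P⁻¹ = [[-2, 1536], [-1, 512]] · [[1, -3], [-1, 2]] = [[-1538, 3078], [-513, 1027]].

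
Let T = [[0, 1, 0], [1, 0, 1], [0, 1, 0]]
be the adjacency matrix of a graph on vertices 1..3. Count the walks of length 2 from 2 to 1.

The number of length-2 walks from vertex 2 to vertex 1 is entry (2,1) of T², where T is the adjacency matrix.
T² = [[1, 0, 1], [0, 2, 0], [1, 0, 1]]

0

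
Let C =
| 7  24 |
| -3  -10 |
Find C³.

[[55, 168], [-21, -64]]

tr C = -3 and det C = 2, so the characteristic polynomial is λ² − (-3)λ + (2) with roots -1 and -2.
Eigenvectors give P = [[3, 8], [-1, -3]] with P⁻¹ = [[3, 8], [-1, -3]], and C = P·diag(-1, -2)·P⁻¹.
Then C³ = P·diag(-1, -8)·P⁻¹ = [[-3, -64], [1, 24]] · [[3, 8], [-1, -3]] = [[55, 168], [-21, -64]].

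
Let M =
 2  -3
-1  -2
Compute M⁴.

[[49, 0], [0, 49]]

M² = [[7, 0], [0, 7]]
M³ = [[14, -21], [-7, -14]]
M⁴ = [[49, 0], [0, 49]]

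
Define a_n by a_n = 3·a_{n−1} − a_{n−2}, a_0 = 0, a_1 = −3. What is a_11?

−53133

With companion matrix M = [[3, −1], [1, 0]], [a_n, a_{n−1}]ᵀ = M·[a_{n−1}, a_{n−2}]ᵀ, so [a_11, a_10]ᵀ = M^10·[a_1, a_0]ᵀ.
M^10 = [[17711, −6765], [6765, −2584]], giving [a_11, a_10]ᵀ = [[−53133], [−20295]].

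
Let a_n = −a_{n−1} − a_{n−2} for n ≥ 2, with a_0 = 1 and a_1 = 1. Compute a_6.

1

With companion matrix M = [[−1, −1], [1, 0]], [a_n, a_{n−1}]ᵀ = M·[a_{n−1}, a_{n−2}]ᵀ, so [a_6, a_5]ᵀ = M⁵·[a_1, a_0]ᵀ.
M⁵ = [[0, 1], [−1, −1]], giving [a_6, a_5]ᵀ = [[1], [−2]].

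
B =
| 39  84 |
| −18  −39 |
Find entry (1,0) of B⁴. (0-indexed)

tr B = 0 and det B = −9, so the characteristic polynomial is λ² − (0)λ + (−9) with roots −3 and 3.
Eigenvectors give P = [[−2, −7], [1, 3]] with P⁻¹ = [[3, 7], [−1, −2]], and B = P·diag(−3, 3)·P⁻¹.
Then B⁴ = P·diag(81, 81)·P⁻¹ = [[−162, −567], [81, 243]] · [[3, 7], [−1, −2]] = [[81, 0], [0, 81]].

0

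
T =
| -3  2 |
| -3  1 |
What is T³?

T² = [[3, -4], [6, -5]]
T³ = [[3, 2], [-3, 7]]

[[3, 2], [-3, 7]]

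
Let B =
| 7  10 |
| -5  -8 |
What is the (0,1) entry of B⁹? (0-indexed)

40390

tr B = -1 and det B = -6, so the characteristic polynomial is λ² − (-1)λ + (-6) with roots 2 and -3.
Eigenvectors give P = [[2, -1], [-1, 1]] with P⁻¹ = [[1, 1], [1, 2]], and B = P·diag(2, -3)·P⁻¹.
Then B⁹ = P·diag(512, -19683)·P⁻¹ = [[1024, 19683], [-512, -19683]] · [[1, 1], [1, 2]] = [[20707, 40390], [-20195, -39878]].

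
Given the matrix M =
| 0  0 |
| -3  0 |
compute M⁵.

M is strictly triangular, hence nilpotent: M² = 0, so M⁵ = 0.

[[0, 0], [0, 0]]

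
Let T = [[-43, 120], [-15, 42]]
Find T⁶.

[[6049, -15960], [1995, -5256]]

tr T = -1 and det T = -6, so the characteristic polynomial is λ² − (-1)λ + (-6) with roots 2 and -3.
Eigenvectors give P = [[-8, 3], [-3, 1]] with P⁻¹ = [[1, -3], [3, -8]], and T = P·diag(2, -3)·P⁻¹.
Then T⁶ = P·diag(64, 729)·P⁻¹ = [[-512, 2187], [-192, 729]] · [[1, -3], [3, -8]] = [[6049, -15960], [1995, -5256]].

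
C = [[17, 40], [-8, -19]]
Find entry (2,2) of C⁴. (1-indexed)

tr C = -2 and det C = -3, so the characteristic polynomial is λ² − (-2)λ + (-3) with roots -3 and 1.
Eigenvectors give P = [[2, 5], [-1, -2]] with P⁻¹ = [[-2, -5], [1, 2]], and C = P·diag(-3, 1)·P⁻¹.
Then C⁴ = P·diag(81, 1)·P⁻¹ = [[162, 5], [-81, -2]] · [[-2, -5], [1, 2]] = [[-319, -800], [160, 401]].

401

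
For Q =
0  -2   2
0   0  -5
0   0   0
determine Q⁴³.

Q is strictly triangular, hence nilpotent: Q³ = 0, so Q⁴³ = 0.

[[0, 0, 0], [0, 0, 0], [0, 0, 0]]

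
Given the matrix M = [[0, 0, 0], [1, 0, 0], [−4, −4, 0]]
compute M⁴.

[[0, 0, 0], [0, 0, 0], [0, 0, 0]]

M is strictly triangular, hence nilpotent: M³ = 0, so M⁴ = 0.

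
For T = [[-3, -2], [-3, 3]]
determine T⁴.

[[225, 0], [0, 225]]

T² = [[15, 0], [0, 15]]
T³ = [[-45, -30], [-45, 45]]
T⁴ = [[225, 0], [0, 225]]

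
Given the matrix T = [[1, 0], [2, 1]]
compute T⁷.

[[1, 0], [14, 1]]

T = I + N where N = [[0, 0], [2, 0]] is strictly lower-triangular, so N² = 0.
(I + N)⁷ = I + 7·N = [[1, 0], [14, 1]].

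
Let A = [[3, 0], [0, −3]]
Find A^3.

A^2 = [[9, 0], [0, 9]]
A^3 = [[27, 0], [0, −27]]

[[27, 0], [0, −27]]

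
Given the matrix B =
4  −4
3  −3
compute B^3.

[[4, −4], [3, −3]]

B^2 = [[4, −4], [3, −3]]
B^3 = [[4, −4], [3, −3]]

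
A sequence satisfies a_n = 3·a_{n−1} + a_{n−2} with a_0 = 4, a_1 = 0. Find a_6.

With companion matrix B = [[3, 1], [1, 0]], [a_n, a_{n−1}]ᵀ = B·[a_{n−1}, a_{n−2}]ᵀ, so [a_6, a_5]ᵀ = B^5·[a_1, a_0]ᵀ.
B^5 = [[360, 109], [109, 33]], giving [a_6, a_5]ᵀ = [[436], [132]].

436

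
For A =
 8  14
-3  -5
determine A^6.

tr A = 3 and det A = 2, so the characteristic polynomial is λ² − (3)λ + (2) with roots 2 and 1.
Eigenvectors give P = [[7, -2], [-3, 1]] with P⁻¹ = [[1, 2], [3, 7]], and A = P·diag(2, 1)·P⁻¹.
Then A^6 = P·diag(64, 1)·P⁻¹ = [[448, -2], [-192, 1]] · [[1, 2], [3, 7]] = [[442, 882], [-189, -377]].

[[442, 882], [-189, -377]]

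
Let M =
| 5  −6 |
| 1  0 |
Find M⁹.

[[58025, −115026], [19171, −37830]]

tr M = 5 and det M = 6, so the characteristic polynomial is λ² − (5)λ + (6) with roots 3 and 2.
Eigenvectors give P = [[3, −2], [1, −1]] with P⁻¹ = [[1, −2], [1, −3]], and M = P·diag(3, 2)·P⁻¹.
Then M⁹ = P·diag(19683, 512)·P⁻¹ = [[59049, −1024], [19683, −512]] · [[1, −2], [1, −3]] = [[58025, −115026], [19171, −37830]].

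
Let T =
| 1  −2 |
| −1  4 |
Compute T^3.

[[13, −46], [−23, 82]]

T^2 = [[3, −10], [−5, 18]]
T^3 = [[13, −46], [−23, 82]]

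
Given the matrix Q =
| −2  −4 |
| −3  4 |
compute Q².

[[16, −8], [−6, 28]]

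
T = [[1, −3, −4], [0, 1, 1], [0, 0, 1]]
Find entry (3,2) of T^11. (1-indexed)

0

T = I + N where N = [[0, −3, −4], [0, 0, 1], [0, 0, 0]] is strictly upper-triangular, so N^3 = 0.
(I + N)^11 = I + 11·N + 55·N^2 = [[1, −33, −209], [0, 1, 11], [0, 0, 1]].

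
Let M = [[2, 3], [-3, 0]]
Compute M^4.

[[-11, -84], [84, 45]]

M^2 = [[-5, 6], [-6, -9]]
M^3 = [[-28, -15], [15, -18]]
M^4 = [[-11, -84], [84, 45]]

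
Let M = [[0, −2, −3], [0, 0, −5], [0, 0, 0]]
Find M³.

[[0, 0, 0], [0, 0, 0], [0, 0, 0]]

M is strictly triangular, hence nilpotent: M³ = 0, so M³ = 0.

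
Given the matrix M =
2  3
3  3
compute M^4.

[[394, 465], [465, 549]]

M^2 = [[13, 15], [15, 18]]
M^3 = [[71, 84], [84, 99]]
M^4 = [[394, 465], [465, 549]]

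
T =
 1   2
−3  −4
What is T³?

[[13, 14], [−21, −22]]

tr T = −3 and det T = 2, so the characteristic polynomial is λ² − (−3)λ + (2) with roots −2 and −1.
Eigenvectors give P = [[−2, −1], [3, 1]] with P⁻¹ = [[1, 1], [−3, −2]], and T = P·diag(−2, −1)·P⁻¹.
Then T³ = P·diag(−8, −1)·P⁻¹ = [[16, 1], [−24, −1]] · [[1, 1], [−3, −2]] = [[13, 14], [−21, −22]].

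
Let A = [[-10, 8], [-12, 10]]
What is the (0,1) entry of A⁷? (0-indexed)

512

tr A = 0 and det A = -4, so the characteristic polynomial is λ² − (0)λ + (-4) with roots -2 and 2.
Eigenvectors give P = [[1, -2], [1, -3]] with P⁻¹ = [[3, -2], [1, -1]], and A = P·diag(-2, 2)·P⁻¹.
Then A⁷ = P·diag(-128, 128)·P⁻¹ = [[-128, -256], [-128, -384]] · [[3, -2], [1, -1]] = [[-640, 512], [-768, 640]].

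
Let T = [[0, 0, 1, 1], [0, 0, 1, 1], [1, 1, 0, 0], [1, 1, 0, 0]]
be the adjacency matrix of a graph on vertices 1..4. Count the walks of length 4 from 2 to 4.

0

The number of length-4 walks from vertex 2 to vertex 4 is entry (2,4) of T⁴, where T is the adjacency matrix.
T² = [[2, 2, 0, 0], [2, 2, 0, 0], [0, 0, 2, 2], [0, 0, 2, 2]]
T³ = [[0, 0, 4, 4], [0, 0, 4, 4], [4, 4, 0, 0], [4, 4, 0, 0]]
T⁴ = [[8, 8, 0, 0], [8, 8, 0, 0], [0, 0, 8, 8], [0, 0, 8, 8]]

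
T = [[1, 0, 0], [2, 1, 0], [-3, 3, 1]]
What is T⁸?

[[1, 0, 0], [16, 1, 0], [144, 24, 1]]

T = I + N where N = [[0, 0, 0], [2, 0, 0], [-3, 3, 0]] is strictly lower-triangular, so N³ = 0.
(I + N)⁸ = I + 8·N + 28·N² = [[1, 0, 0], [16, 1, 0], [144, 24, 1]].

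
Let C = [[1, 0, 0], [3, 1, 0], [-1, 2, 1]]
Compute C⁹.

[[1, 0, 0], [27, 1, 0], [207, 18, 1]]

C = I + N where N = [[0, 0, 0], [3, 0, 0], [-1, 2, 0]] is strictly lower-triangular, so N³ = 0.
(I + N)⁹ = I + 9·N + 36·N² = [[1, 0, 0], [27, 1, 0], [207, 18, 1]].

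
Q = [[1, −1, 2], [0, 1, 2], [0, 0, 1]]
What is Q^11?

[[1, −11, −88], [0, 1, 22], [0, 0, 1]]

Q = I + N where N = [[0, −1, 2], [0, 0, 2], [0, 0, 0]] is strictly upper-triangular, so N^3 = 0.
(I + N)^11 = I + 11·N + 55·N^2 = [[1, −11, −88], [0, 1, 22], [0, 0, 1]].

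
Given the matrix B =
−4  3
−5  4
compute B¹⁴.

B² = I (check: tr B = 0 and det B = −1), so B¹⁴ = I since 14 is even.

[[1, 0], [0, 1]]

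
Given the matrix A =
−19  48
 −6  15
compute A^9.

[[−177139, 472368], [−59046, 157455]]

tr A = −4 and det A = 3, so the characteristic polynomial is λ² − (−4)λ + (3) with roots −3 and −1.
Eigenvectors give P = [[−3, −8], [−1, −3]] with P⁻¹ = [[−3, 8], [1, −3]], and A = P·diag(−3, −1)·P⁻¹.
Then A^9 = P·diag(−19683, −1)·P⁻¹ = [[59049, 8], [19683, 3]] · [[−3, 8], [1, −3]] = [[−177139, 472368], [−59046, 157455]].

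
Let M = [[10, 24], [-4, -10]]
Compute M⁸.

tr M = 0 and det M = -4, so the characteristic polynomial is λ² − (0)λ + (-4) with roots 2 and -2.
Eigenvectors give P = [[-3, -2], [1, 1]] with P⁻¹ = [[-1, -2], [1, 3]], and M = P·diag(2, -2)·P⁻¹.
Then M⁸ = P·diag(256, 256)·P⁻¹ = [[-768, -512], [256, 256]] · [[-1, -2], [1, 3]] = [[256, 0], [0, 256]].

[[256, 0], [0, 256]]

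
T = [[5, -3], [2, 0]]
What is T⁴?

[[211, -195], [130, -114]]

tr T = 5 and det T = 6, so the characteristic polynomial is λ² − (5)λ + (6) with roots 3 and 2.
Eigenvectors give P = [[3, 1], [2, 1]] with P⁻¹ = [[1, -1], [-2, 3]], and T = P·diag(3, 2)·P⁻¹.
Then T⁴ = P·diag(81, 16)·P⁻¹ = [[243, 16], [162, 16]] · [[1, -1], [-2, 3]] = [[211, -195], [130, -114]].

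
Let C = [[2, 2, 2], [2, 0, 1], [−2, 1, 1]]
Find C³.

[[4, 16, 22], [4, 9, 14], [−10, −10, −13]]

C² = [[4, 6, 8], [2, 5, 5], [−4, −3, −2]]
C³ = [[4, 16, 22], [4, 9, 14], [−10, −10, −13]]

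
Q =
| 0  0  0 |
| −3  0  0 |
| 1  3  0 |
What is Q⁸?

Q is strictly triangular, hence nilpotent: Q³ = 0, so Q⁸ = 0.

[[0, 0, 0], [0, 0, 0], [0, 0, 0]]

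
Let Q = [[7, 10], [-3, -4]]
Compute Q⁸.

tr Q = 3 and det Q = 2, so the characteristic polynomial is λ² − (3)λ + (2) with roots 2 and 1.
Eigenvectors give P = [[-2, -5], [1, 3]] with P⁻¹ = [[-3, -5], [1, 2]], and Q = P·diag(2, 1)·P⁻¹.
Then Q⁸ = P·diag(256, 1)·P⁻¹ = [[-512, -5], [256, 3]] · [[-3, -5], [1, 2]] = [[1531, 2550], [-765, -1274]].

[[1531, 2550], [-765, -1274]]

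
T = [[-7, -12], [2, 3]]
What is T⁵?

tr T = -4 and det T = 3, so the characteristic polynomial is λ² − (-4)λ + (3) with roots -1 and -3.
Eigenvectors give P = [[-2, 3], [1, -1]] with P⁻¹ = [[1, 3], [1, 2]], and T = P·diag(-1, -3)·P⁻¹.
Then T⁵ = P·diag(-1, -243)·P⁻¹ = [[2, -729], [-1, 243]] · [[1, 3], [1, 2]] = [[-727, -1452], [242, 483]].

[[-727, -1452], [242, 483]]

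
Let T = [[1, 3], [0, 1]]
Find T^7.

[[1, 21], [0, 1]]

T = I + N where N = [[0, 3], [0, 0]] is strictly upper-triangular, so N^2 = 0.
(I + N)^7 = I + 7·N = [[1, 21], [0, 1]].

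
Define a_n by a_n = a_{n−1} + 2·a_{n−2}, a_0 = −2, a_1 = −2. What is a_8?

−342

With companion matrix Q = [[1, 2], [1, 0]], [a_n, a_{n−1}]ᵀ = Q·[a_{n−1}, a_{n−2}]ᵀ, so [a_8, a_7]ᵀ = Q⁷·[a_1, a_0]ᵀ.
Q⁷ = [[85, 86], [43, 42]], giving [a_8, a_7]ᵀ = [[−342], [−170]].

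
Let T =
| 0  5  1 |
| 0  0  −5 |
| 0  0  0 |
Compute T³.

T is strictly triangular, hence nilpotent: T³ = 0, so T³ = 0.

[[0, 0, 0], [0, 0, 0], [0, 0, 0]]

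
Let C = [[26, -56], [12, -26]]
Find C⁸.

tr C = 0 and det C = -4, so the characteristic polynomial is λ² − (0)λ + (-4) with roots 2 and -2.
Eigenvectors give P = [[-7, -2], [-3, -1]] with P⁻¹ = [[-1, 2], [3, -7]], and C = P·diag(2, -2)·P⁻¹.
Then C⁸ = P·diag(256, 256)·P⁻¹ = [[-1792, -512], [-768, -256]] · [[-1, 2], [3, -7]] = [[256, 0], [0, 256]].

[[256, 0], [0, 256]]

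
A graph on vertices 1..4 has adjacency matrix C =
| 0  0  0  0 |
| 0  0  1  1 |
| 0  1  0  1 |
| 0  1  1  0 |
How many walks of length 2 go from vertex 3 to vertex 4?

1

The number of length-2 walks from vertex 3 to vertex 4 is entry (3,4) of C^2, where C is the adjacency matrix.
C^2 = [[0, 0, 0, 0], [0, 2, 1, 1], [0, 1, 2, 1], [0, 1, 1, 2]]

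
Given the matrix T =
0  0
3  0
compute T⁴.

T is strictly triangular, hence nilpotent: T² = 0, so T⁴ = 0.

[[0, 0], [0, 0]]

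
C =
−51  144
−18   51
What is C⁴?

tr C = 0 and det C = −9, so the characteristic polynomial is λ² − (0)λ + (−9) with roots 3 and −3.
Eigenvectors give P = [[−8, 3], [−3, 1]] with P⁻¹ = [[1, −3], [3, −8]], and C = P·diag(3, −3)·P⁻¹.
Then C⁴ = P·diag(81, 81)·P⁻¹ = [[−648, 243], [−243, 81]] · [[1, −3], [3, −8]] = [[81, 0], [0, 81]].

[[81, 0], [0, 81]]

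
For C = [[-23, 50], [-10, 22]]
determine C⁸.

tr C = -1 and det C = -6, so the characteristic polynomial is λ² − (-1)λ + (-6) with roots -3 and 2.
Eigenvectors give P = [[-5, 2], [-2, 1]] with P⁻¹ = [[-1, 2], [-2, 5]], and C = P·diag(-3, 2)·P⁻¹.
Then C⁸ = P·diag(6561, 256)·P⁻¹ = [[-32805, 512], [-13122, 256]] · [[-1, 2], [-2, 5]] = [[31781, -63050], [12610, -24964]].

[[31781, -63050], [12610, -24964]]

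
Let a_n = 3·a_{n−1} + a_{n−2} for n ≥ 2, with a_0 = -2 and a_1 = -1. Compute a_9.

With companion matrix Q = [[3, 1], [1, 0]], [a_n, a_{n−1}]ᵀ = Q·[a_{n−1}, a_{n−2}]ᵀ, so [a_9, a_8]ᵀ = Q^8·[a_1, a_0]ᵀ.
Q^8 = [[12970, 3927], [3927, 1189]], giving [a_9, a_8]ᵀ = [[-20824], [-6305]].

-20824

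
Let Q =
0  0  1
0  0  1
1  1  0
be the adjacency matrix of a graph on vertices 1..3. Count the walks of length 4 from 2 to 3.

The number of length-4 walks from vertex 2 to vertex 3 is entry (2,3) of Q⁴, where Q is the adjacency matrix.
Q² = [[1, 1, 0], [1, 1, 0], [0, 0, 2]]
Q³ = [[0, 0, 2], [0, 0, 2], [2, 2, 0]]
Q⁴ = [[2, 2, 0], [2, 2, 0], [0, 0, 4]]

0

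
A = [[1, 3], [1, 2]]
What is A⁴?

[[43, 99], [33, 76]]

A² = [[4, 9], [3, 7]]
A³ = [[13, 30], [10, 23]]
A⁴ = [[43, 99], [33, 76]]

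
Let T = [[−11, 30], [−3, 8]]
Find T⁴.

tr T = −3 and det T = 2, so the characteristic polynomial is λ² − (−3)λ + (2) with roots −2 and −1.
Eigenvectors give P = [[10, 3], [3, 1]] with P⁻¹ = [[1, −3], [−3, 10]], and T = P·diag(−2, −1)·P⁻¹.
Then T⁴ = P·diag(16, 1)·P⁻¹ = [[160, 3], [48, 1]] · [[1, −3], [−3, 10]] = [[151, −450], [45, −134]].

[[151, −450], [45, −134]]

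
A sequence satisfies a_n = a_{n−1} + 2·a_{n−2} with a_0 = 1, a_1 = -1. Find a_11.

-1

With companion matrix Q = [[1, 2], [1, 0]], [a_n, a_{n−1}]ᵀ = Q·[a_{n−1}, a_{n−2}]ᵀ, so [a_11, a_10]ᵀ = Q¹⁰·[a_1, a_0]ᵀ.
Q¹⁰ = [[683, 682], [341, 342]], giving [a_11, a_10]ᵀ = [[-1], [1]].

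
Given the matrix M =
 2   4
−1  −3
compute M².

[[0, −4], [1, 5]]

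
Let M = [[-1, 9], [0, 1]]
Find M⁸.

[[1, 0], [0, 1]]

M² = I (check: tr M = 0 and det M = -1), so M⁸ = I since 8 is even.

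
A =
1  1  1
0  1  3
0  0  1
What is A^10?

A = I + N where N = [[0, 1, 1], [0, 0, 3], [0, 0, 0]] is strictly upper-triangular, so N^3 = 0.
(I + N)^10 = I + 10·N + 45·N^2 = [[1, 10, 145], [0, 1, 30], [0, 0, 1]].

[[1, 10, 145], [0, 1, 30], [0, 0, 1]]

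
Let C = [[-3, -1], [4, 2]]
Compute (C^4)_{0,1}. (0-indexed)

C^2 = [[5, 1], [-4, 0]]
C^3 = [[-11, -3], [12, 4]]
C^4 = [[21, 5], [-20, -4]]

5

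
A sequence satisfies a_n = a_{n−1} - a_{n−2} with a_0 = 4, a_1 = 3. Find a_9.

With companion matrix B = [[1, -1], [1, 0]], [a_n, a_{n−1}]ᵀ = B·[a_{n−1}, a_{n−2}]ᵀ, so [a_9, a_8]ᵀ = B⁸·[a_1, a_0]ᵀ.
B⁸ = [[0, -1], [1, -1]], giving [a_9, a_8]ᵀ = [[-4], [-1]].

-4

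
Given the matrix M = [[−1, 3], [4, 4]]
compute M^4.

[[277, 369], [492, 892]]

M^2 = [[13, 9], [12, 28]]
M^3 = [[23, 75], [100, 148]]
M^4 = [[277, 369], [492, 892]]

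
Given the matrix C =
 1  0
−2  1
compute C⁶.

[[1, 0], [−12, 1]]

C = I + N where N = [[0, 0], [−2, 0]] is strictly lower-triangular, so N² = 0.
(I + N)⁶ = I + 6·N = [[1, 0], [−12, 1]].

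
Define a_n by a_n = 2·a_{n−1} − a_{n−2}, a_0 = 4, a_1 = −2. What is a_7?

−38

With companion matrix T = [[2, −1], [1, 0]], [a_n, a_{n−1}]ᵀ = T·[a_{n−1}, a_{n−2}]ᵀ, so [a_7, a_6]ᵀ = T⁶·[a_1, a_0]ᵀ.
T⁶ = [[7, −6], [6, −5]], giving [a_7, a_6]ᵀ = [[−38], [−32]].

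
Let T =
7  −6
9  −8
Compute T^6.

tr T = −1 and det T = −2, so the characteristic polynomial is λ² − (−1)λ + (−2) with roots 1 and −2.
Eigenvectors give P = [[1, −2], [1, −3]] with P⁻¹ = [[3, −2], [1, −1]], and T = P·diag(1, −2)·P⁻¹.
Then T^6 = P·diag(1, 64)·P⁻¹ = [[1, −128], [1, −192]] · [[3, −2], [1, −1]] = [[−125, 126], [−189, 190]].

[[−125, 126], [−189, 190]]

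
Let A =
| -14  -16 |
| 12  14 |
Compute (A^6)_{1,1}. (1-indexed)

tr A = 0 and det A = -4, so the characteristic polynomial is λ² − (0)λ + (-4) with roots 2 and -2.
Eigenvectors give P = [[1, -4], [-1, 3]] with P⁻¹ = [[-3, -4], [-1, -1]], and A = P·diag(2, -2)·P⁻¹.
Then A^6 = P·diag(64, 64)·P⁻¹ = [[64, -256], [-64, 192]] · [[-3, -4], [-1, -1]] = [[64, 0], [0, 64]].

64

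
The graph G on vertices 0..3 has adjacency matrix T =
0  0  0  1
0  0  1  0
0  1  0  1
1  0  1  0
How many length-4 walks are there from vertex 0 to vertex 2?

The number of length-4 walks from vertex 0 to vertex 2 is entry (0,2) of T⁴, where T is the adjacency matrix.
T² = [[1, 0, 1, 0], [0, 1, 0, 1], [1, 0, 2, 0], [0, 1, 0, 2]]
T³ = [[0, 1, 0, 2], [1, 0, 2, 0], [0, 2, 0, 3], [2, 0, 3, 0]]
T⁴ = [[2, 0, 3, 0], [0, 2, 0, 3], [3, 0, 5, 0], [0, 3, 0, 5]]

3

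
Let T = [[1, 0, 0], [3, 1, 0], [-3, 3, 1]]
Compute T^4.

[[1, 0, 0], [12, 1, 0], [42, 12, 1]]

T = I + N where N = [[0, 0, 0], [3, 0, 0], [-3, 3, 0]] is strictly lower-triangular, so N^3 = 0.
(I + N)^4 = I + 4·N + 6·N^2 = [[1, 0, 0], [12, 1, 0], [42, 12, 1]].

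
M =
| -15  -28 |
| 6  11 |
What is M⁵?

[[-1695, -3388], [726, 1451]]

tr M = -4 and det M = 3, so the characteristic polynomial is λ² − (-4)λ + (3) with roots -3 and -1.
Eigenvectors give P = [[-7, 2], [3, -1]] with P⁻¹ = [[-1, -2], [-3, -7]], and M = P·diag(-3, -1)·P⁻¹.
Then M⁵ = P·diag(-243, -1)·P⁻¹ = [[1701, -2], [-729, 1]] · [[-1, -2], [-3, -7]] = [[-1695, -3388], [726, 1451]].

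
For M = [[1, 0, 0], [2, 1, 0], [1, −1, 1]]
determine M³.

M = I + N where N = [[0, 0, 0], [2, 0, 0], [1, −1, 0]] is strictly lower-triangular, so N³ = 0.
(I + N)³ = I + 3·N + 3·N² = [[1, 0, 0], [6, 1, 0], [−3, −3, 1]].

[[1, 0, 0], [6, 1, 0], [−3, −3, 1]]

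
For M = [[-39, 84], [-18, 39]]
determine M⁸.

[[6561, 0], [0, 6561]]

tr M = 0 and det M = -9, so the characteristic polynomial is λ² − (0)λ + (-9) with roots -3 and 3.
Eigenvectors give P = [[7, 2], [3, 1]] with P⁻¹ = [[1, -2], [-3, 7]], and M = P·diag(-3, 3)·P⁻¹.
Then M⁸ = P·diag(6561, 6561)·P⁻¹ = [[45927, 13122], [19683, 6561]] · [[1, -2], [-3, 7]] = [[6561, 0], [0, 6561]].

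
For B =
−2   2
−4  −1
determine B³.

B² = [[−4, −6], [12, −7]]
B³ = [[32, −2], [4, 31]]

[[32, −2], [4, 31]]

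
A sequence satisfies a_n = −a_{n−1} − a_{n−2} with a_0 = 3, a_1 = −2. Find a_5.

With companion matrix A = [[−1, −1], [1, 0]], [a_n, a_{n−1}]ᵀ = A·[a_{n−1}, a_{n−2}]ᵀ, so [a_5, a_4]ᵀ = A⁴·[a_1, a_0]ᵀ.
A⁴ = [[−1, −1], [1, 0]], giving [a_5, a_4]ᵀ = [[−1], [−2]].

−1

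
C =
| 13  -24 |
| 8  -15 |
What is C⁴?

tr C = -2 and det C = -3, so the characteristic polynomial is λ² − (-2)λ + (-3) with roots -3 and 1.
Eigenvectors give P = [[-3, 2], [-2, 1]] with P⁻¹ = [[1, -2], [2, -3]], and C = P·diag(-3, 1)·P⁻¹.
Then C⁴ = P·diag(81, 1)·P⁻¹ = [[-243, 2], [-162, 1]] · [[1, -2], [2, -3]] = [[-239, 480], [-160, 321]].

[[-239, 480], [-160, 321]]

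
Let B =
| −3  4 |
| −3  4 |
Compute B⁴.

[[−3, 4], [−3, 4]]

B² = B (a projection; rank 1, trace 1), so B⁴ = B.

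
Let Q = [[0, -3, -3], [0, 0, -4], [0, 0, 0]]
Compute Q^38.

[[0, 0, 0], [0, 0, 0], [0, 0, 0]]

Q is strictly triangular, hence nilpotent: Q^3 = 0, so Q^38 = 0.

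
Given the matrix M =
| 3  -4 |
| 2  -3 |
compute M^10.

[[1, 0], [0, 1]]

M² = I (check: tr M = 0 and det M = -1), so M^10 = I since 10 is even.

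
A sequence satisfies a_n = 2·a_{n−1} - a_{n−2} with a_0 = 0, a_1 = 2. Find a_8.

16

With companion matrix M = [[2, -1], [1, 0]], [a_n, a_{n−1}]ᵀ = M·[a_{n−1}, a_{n−2}]ᵀ, so [a_8, a_7]ᵀ = M⁷·[a_1, a_0]ᵀ.
M⁷ = [[8, -7], [7, -6]], giving [a_8, a_7]ᵀ = [[16], [14]].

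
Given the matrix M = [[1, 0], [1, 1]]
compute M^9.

M = I + N where N = [[0, 0], [1, 0]] is strictly lower-triangular, so N^2 = 0.
(I + N)^9 = I + 9·N = [[1, 0], [9, 1]].

[[1, 0], [9, 1]]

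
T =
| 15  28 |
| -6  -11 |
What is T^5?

tr T = 4 and det T = 3, so the characteristic polynomial is λ² − (4)λ + (3) with roots 1 and 3.
Eigenvectors give P = [[-2, 7], [1, -3]] with P⁻¹ = [[3, 7], [1, 2]], and T = P·diag(1, 3)·P⁻¹.
Then T^5 = P·diag(1, 243)·P⁻¹ = [[-2, 1701], [1, -729]] · [[3, 7], [1, 2]] = [[1695, 3388], [-726, -1451]].

[[1695, 3388], [-726, -1451]]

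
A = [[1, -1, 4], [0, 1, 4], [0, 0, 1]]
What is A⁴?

A = I + N where N = [[0, -1, 4], [0, 0, 4], [0, 0, 0]] is strictly upper-triangular, so N³ = 0.
(I + N)⁴ = I + 4·N + 6·N² = [[1, -4, -8], [0, 1, 16], [0, 0, 1]].

[[1, -4, -8], [0, 1, 16], [0, 0, 1]]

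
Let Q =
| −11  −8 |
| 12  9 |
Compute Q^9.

tr Q = −2 and det Q = −3, so the characteristic polynomial is λ² − (−2)λ + (−3) with roots −3 and 1.
Eigenvectors give P = [[−1, 2], [1, −3]] with P⁻¹ = [[−3, −2], [−1, −1]], and Q = P·diag(−3, 1)·P⁻¹.
Then Q^9 = P·diag(−19683, 1)·P⁻¹ = [[19683, 2], [−19683, −3]] · [[−3, −2], [−1, −1]] = [[−59051, −39368], [59052, 39369]].

[[−59051, −39368], [59052, 39369]]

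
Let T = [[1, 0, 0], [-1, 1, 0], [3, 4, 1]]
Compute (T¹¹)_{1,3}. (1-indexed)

0

T = I + N where N = [[0, 0, 0], [-1, 0, 0], [3, 4, 0]] is strictly lower-triangular, so N³ = 0.
(I + N)¹¹ = I + 11·N + 55·N² = [[1, 0, 0], [-11, 1, 0], [-187, 44, 1]].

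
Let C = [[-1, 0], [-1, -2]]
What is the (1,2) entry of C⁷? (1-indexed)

tr C = -3 and det C = 2, so the characteristic polynomial is λ² − (-3)λ + (2) with roots -2 and -1.
Eigenvectors give P = [[0, -1], [1, 1]] with P⁻¹ = [[1, 1], [-1, 0]], and C = P·diag(-2, -1)·P⁻¹.
Then C⁷ = P·diag(-128, -1)·P⁻¹ = [[0, 1], [-128, -1]] · [[1, 1], [-1, 0]] = [[-1, 0], [-127, -128]].

0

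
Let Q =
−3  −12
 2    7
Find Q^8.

[[−13119, −39360], [6560, 19681]]

tr Q = 4 and det Q = 3, so the characteristic polynomial is λ² − (4)λ + (3) with roots 3 and 1.
Eigenvectors give P = [[−2, −3], [1, 1]] with P⁻¹ = [[1, 3], [−1, −2]], and Q = P·diag(3, 1)·P⁻¹.
Then Q^8 = P·diag(6561, 1)·P⁻¹ = [[−13122, −3], [6561, 1]] · [[1, 3], [−1, −2]] = [[−13119, −39360], [6560, 19681]].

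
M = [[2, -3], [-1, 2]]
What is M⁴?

[[97, -168], [-56, 97]]

M² = [[7, -12], [-4, 7]]
M³ = [[26, -45], [-15, 26]]
M⁴ = [[97, -168], [-56, 97]]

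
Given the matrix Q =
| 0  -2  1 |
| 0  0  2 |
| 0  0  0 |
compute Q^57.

[[0, 0, 0], [0, 0, 0], [0, 0, 0]]

Q is strictly triangular, hence nilpotent: Q^3 = 0, so Q^57 = 0.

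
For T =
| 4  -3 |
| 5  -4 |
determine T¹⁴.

[[1, 0], [0, 1]]

T² = I (check: tr T = 0 and det T = -1), so T¹⁴ = I since 14 is even.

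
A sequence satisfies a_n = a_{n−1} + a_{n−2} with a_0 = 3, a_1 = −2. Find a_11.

−13

With companion matrix Q = [[1, 1], [1, 0]], [a_n, a_{n−1}]ᵀ = Q·[a_{n−1}, a_{n−2}]ᵀ, so [a_11, a_10]ᵀ = Q^10·[a_1, a_0]ᵀ.
Q^10 = [[89, 55], [55, 34]], giving [a_11, a_10]ᵀ = [[−13], [−8]].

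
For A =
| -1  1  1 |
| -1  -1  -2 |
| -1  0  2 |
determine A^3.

A^2 = [[-1, -2, -1], [4, 0, -3], [-1, -1, 3]]
A^3 = [[4, 1, 1], [-1, 4, -2], [-1, 0, 7]]

[[4, 1, 1], [-1, 4, -2], [-1, 0, 7]]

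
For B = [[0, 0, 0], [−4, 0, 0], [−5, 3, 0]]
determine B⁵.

[[0, 0, 0], [0, 0, 0], [0, 0, 0]]

B is strictly triangular, hence nilpotent: B³ = 0, so B⁵ = 0.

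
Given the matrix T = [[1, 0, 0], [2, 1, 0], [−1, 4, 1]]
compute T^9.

[[1, 0, 0], [18, 1, 0], [279, 36, 1]]

T = I + N where N = [[0, 0, 0], [2, 0, 0], [−1, 4, 0]] is strictly lower-triangular, so N^3 = 0.
(I + N)^9 = I + 9·N + 36·N^2 = [[1, 0, 0], [18, 1, 0], [279, 36, 1]].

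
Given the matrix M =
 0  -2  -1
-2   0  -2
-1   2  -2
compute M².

[[5, -2, 6], [2, 0, 6], [-2, -2, 1]]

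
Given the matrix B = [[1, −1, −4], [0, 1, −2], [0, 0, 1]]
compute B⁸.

B = I + N where N = [[0, −1, −4], [0, 0, −2], [0, 0, 0]] is strictly upper-triangular, so N³ = 0.
(I + N)⁸ = I + 8·N + 28·N² = [[1, −8, 24], [0, 1, −16], [0, 0, 1]].

[[1, −8, 24], [0, 1, −16], [0, 0, 1]]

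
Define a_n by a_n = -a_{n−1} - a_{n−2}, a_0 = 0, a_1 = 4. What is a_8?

With companion matrix M = [[-1, -1], [1, 0]], [a_n, a_{n−1}]ᵀ = M·[a_{n−1}, a_{n−2}]ᵀ, so [a_8, a_7]ᵀ = M⁷·[a_1, a_0]ᵀ.
M⁷ = [[-1, -1], [1, 0]], giving [a_8, a_7]ᵀ = [[-4], [4]].

-4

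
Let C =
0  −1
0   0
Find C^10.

[[0, 0], [0, 0]]

C is strictly triangular, hence nilpotent: C^2 = 0, so C^10 = 0.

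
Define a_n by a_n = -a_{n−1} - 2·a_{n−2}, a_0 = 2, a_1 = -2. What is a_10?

46

With companion matrix C = [[-1, -2], [1, 0]], [a_n, a_{n−1}]ᵀ = C·[a_{n−1}, a_{n−2}]ᵀ, so [a_10, a_9]ᵀ = C⁹·[a_1, a_0]ᵀ.
C⁹ = [[11, 34], [-17, -6]], giving [a_10, a_9]ᵀ = [[46], [22]].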